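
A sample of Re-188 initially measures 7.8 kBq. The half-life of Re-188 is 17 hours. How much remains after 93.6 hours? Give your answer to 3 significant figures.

0.172 kBq

Number of half-lives: n = 93.6/17 ≈ 5.5059.
Remaining = 7.8 × (1/2)^5.5059 = 7.8 × 0.022007 ≈ 0.17166 kBq.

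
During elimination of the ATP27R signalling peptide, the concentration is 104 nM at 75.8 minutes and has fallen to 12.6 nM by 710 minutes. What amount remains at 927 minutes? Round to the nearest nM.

6 nM

Over Δt = 710 − 75.8 = 634.2 minutes, the level fell by a factor of 104/12.6 ≈ 8.254.
n = log₂(8.254) ≈ 3.0451 half-lives, so t½ = 634.2/3.0451 ≈ 208.27 minutes.
From t = 710 to t = 927: 12.6 × (1/2)^((927−710)/208.27) ≈ 6.1196 nM.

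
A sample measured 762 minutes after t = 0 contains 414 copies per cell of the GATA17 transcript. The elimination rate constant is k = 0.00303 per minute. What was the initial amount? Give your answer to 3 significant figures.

t½ = ln 2 / k = 0.69315 / 0.00303 ≈ 228.76 minutes.
Number of half-lives elapsed: n = 762/228.76 ≈ 3.331.
A₀ = A × 2^n = 414 × 2^3.331 = 414 × 10.063 ≈ 4166.1 copies per cell.

4170 copies per cell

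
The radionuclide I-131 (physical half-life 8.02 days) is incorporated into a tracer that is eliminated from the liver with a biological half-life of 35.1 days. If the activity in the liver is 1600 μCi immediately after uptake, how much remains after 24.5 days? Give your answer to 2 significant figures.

1/t_eff = 1/t_phys + 1/t_biol = 1/8.02 + 1/35.1 = 0.15318 per day.
t_eff = 8.02 × 35.1 / (8.02 + 35.1) ≈ 6.5283 days.
Remaining = 1600 × (1/2)^(24.5/6.5283) = 1600 × (1/2)^3.7529 ≈ 118.68 μCi.

120 μCi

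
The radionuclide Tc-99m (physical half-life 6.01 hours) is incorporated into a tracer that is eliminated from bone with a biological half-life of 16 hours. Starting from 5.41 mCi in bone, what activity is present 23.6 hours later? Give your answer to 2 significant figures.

1/t_eff = 1/t_phys + 1/t_biol = 1/6.01 + 1/16 = 0.22889 per hour.
t_eff = 6.01 × 16 / (6.01 + 16) ≈ 4.3689 hours.
Remaining = 5.41 × (1/2)^(23.6/4.3689) = 5.41 × (1/2)^5.4018 ≈ 0.12797 mCi.

0.13 mCi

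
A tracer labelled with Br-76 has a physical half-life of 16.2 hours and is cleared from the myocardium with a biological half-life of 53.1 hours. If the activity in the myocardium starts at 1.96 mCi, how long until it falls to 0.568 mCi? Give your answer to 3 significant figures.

22.2 hours

1/t_eff = 1/t_phys + 1/t_biol = 1/16.2 + 1/53.1 = 0.080561 per hour.
t_eff = 16.2 × 53.1 / (16.2 + 53.1) ≈ 12.413 hours.
n = log₂(1.96/0.568) ≈ 1.7869; t = 1.7869 × 12.413 ≈ 22.181 hours.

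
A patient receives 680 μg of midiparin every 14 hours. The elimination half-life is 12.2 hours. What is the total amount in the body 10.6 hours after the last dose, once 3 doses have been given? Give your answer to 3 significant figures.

616 μg

The 3 doses were given 38.6, 24.6, 10.6 hours ago.
Total = 680·(1/2)^(38.6/12.2) + 680·(1/2)^(24.6/12.2) + 680·(1/2)^(10.6/12.2)
      = 75.87 + 168.08 + 372.36 ≈ 616.31 μg.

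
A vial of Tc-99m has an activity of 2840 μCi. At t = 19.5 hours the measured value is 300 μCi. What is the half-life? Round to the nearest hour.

6 hours

A/A₀ = 300/2840 ≈ 0.10563.
n = log₂(9.4667) ≈ 3.2429 half-lives elapsed in 19.5 hours.
t½ = 19.5/3.2429 ≈ 6.0132 hours.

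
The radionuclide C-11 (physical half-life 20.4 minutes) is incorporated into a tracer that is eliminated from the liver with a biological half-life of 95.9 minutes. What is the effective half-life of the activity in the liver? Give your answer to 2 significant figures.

1/t_eff = 1/t_phys + 1/t_biol = 1/20.4 + 1/95.9 = 0.059447 per minute.
t_eff = 20.4 × 95.9 / (20.4 + 95.9) ≈ 16.822 minutes.

17 minutes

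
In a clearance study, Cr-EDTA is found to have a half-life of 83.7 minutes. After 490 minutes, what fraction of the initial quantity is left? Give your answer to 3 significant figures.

n = 490/83.7 ≈ 5.8542 half-lives.
Fraction remaining = (1/2)^5.8542 ≈ 0.017286.

0.0173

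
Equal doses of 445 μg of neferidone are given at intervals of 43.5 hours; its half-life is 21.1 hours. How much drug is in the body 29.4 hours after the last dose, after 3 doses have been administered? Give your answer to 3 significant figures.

The 3 doses were given 116.4, 72.9, 29.4 hours ago.
Total = 445·(1/2)^(116.4/21.1) + 445·(1/2)^(72.9/21.1) + 445·(1/2)^(29.4/21.1)
      = 9.7208 + 40.58 + 169.4 ≈ 219.7 μg.

220 μg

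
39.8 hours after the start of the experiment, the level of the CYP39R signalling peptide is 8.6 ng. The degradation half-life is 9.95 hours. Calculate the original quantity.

Number of half-lives elapsed: n = 39.8/9.95 ≈ 4.
A₀ = A × 2^n = 8.6 × 2^4 = 8.6 × 16 ≈ 137.6 ng.

137.6 ng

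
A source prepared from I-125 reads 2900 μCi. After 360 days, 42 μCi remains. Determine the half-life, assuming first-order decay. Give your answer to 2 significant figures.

A/A₀ = 42/2900 ≈ 0.014483.
n = log₂(69.048) ≈ 6.1095 half-lives elapsed in 360 days.
t½ = 360/6.1095 ≈ 58.924 days.

59 days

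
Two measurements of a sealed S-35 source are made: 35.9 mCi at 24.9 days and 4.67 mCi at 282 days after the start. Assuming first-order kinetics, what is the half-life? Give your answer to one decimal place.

87.4 days

Over Δt = 282 − 24.9 = 257.1 days, the level fell by a factor of 35.9/4.67 ≈ 7.6874.
n = log₂(7.6874) ≈ 2.9425 half-lives, so t½ = 257.1/2.9425 ≈ 87.375 days.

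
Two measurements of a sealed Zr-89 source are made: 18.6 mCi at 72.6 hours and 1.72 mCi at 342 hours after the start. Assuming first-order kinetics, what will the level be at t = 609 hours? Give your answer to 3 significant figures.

0.162 mCi

Over Δt = 342 − 72.6 = 269.4 hours, the level fell by a factor of 18.6/1.72 ≈ 10.814.
n = log₂(10.814) ≈ 3.4348 half-lives, so t½ = 269.4/3.4348 ≈ 78.432 hours.
From t = 342 to t = 609: 1.72 × (1/2)^((609−342)/78.432) ≈ 0.16246 mCi.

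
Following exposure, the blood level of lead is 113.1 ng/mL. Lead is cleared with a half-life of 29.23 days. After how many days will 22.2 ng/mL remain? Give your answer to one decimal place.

Fraction remaining = 22.2/113.1 ≈ 0.19629.
n = log₂(113.1/22.2) = ln(5.0946)/ln 2 ≈ 2.349 half-lives.
t = n × t½ = 2.349 × 29.23 ≈ 68.66 days.

68.7 days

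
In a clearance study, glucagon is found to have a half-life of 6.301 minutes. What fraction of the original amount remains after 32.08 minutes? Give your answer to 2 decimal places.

n = 32.08/6.301 ≈ 5.0913 half-lives.
Fraction remaining = (1/2)^5.0913 ≈ 0.029335.

0.03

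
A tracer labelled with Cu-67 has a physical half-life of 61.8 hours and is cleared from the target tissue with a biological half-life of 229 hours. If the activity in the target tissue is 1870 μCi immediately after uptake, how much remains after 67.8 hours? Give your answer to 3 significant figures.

1/t_eff = 1/t_phys + 1/t_biol = 1/61.8 + 1/229 = 0.020548 per hour.
t_eff = 61.8 × 229 / (61.8 + 229) ≈ 48.666 hours.
Remaining = 1870 × (1/2)^(67.8/48.666) = 1870 × (1/2)^1.3932 ≈ 711.97 μCi.

712 μCi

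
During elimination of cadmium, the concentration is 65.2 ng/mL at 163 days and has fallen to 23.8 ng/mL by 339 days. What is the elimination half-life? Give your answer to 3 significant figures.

Over Δt = 339 − 163 = 176 days, the level fell by a factor of 65.2/23.8 ≈ 2.7395.
n = log₂(2.7395) ≈ 1.4539 half-lives, so t½ = 176/1.4539 ≈ 121.05 days.

121 days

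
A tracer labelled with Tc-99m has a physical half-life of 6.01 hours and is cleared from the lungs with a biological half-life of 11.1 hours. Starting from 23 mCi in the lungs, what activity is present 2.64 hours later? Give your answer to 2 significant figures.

14 mCi

1/t_eff = 1/t_phys + 1/t_biol = 1/6.01 + 1/11.1 = 0.25648 per hour.
t_eff = 6.01 × 11.1 / (6.01 + 11.1) ≈ 3.8989 hours.
Remaining = 23 × (1/2)^(2.64/3.8989) = 23 × (1/2)^0.67711 ≈ 14.385 mCi.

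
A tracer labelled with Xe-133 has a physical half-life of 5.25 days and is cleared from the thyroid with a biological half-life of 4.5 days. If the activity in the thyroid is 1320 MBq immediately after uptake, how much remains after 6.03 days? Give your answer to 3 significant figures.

1/t_eff = 1/t_phys + 1/t_biol = 1/5.25 + 1/4.5 = 0.4127 per day.
t_eff = 5.25 × 4.5 / (5.25 + 4.5) ≈ 2.4231 days.
Remaining = 1320 × (1/2)^(6.03/2.4231) = 1320 × (1/2)^2.4886 ≈ 235.2 MBq.

235 MBq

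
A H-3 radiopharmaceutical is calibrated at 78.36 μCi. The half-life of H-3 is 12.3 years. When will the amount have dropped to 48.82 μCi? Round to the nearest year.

8 years

Fraction remaining = 48.82/78.36 ≈ 0.62302.
n = log₂(78.36/48.82) = ln(1.6051)/ln 2 ≈ 0.68265 half-lives.
t = n × t½ = 0.68265 × 12.3 ≈ 8.3965 years.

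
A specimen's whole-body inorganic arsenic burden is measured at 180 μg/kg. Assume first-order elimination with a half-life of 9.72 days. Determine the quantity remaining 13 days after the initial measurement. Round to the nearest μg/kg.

71 μg/kg

Number of half-lives: n = 13/9.72 ≈ 1.3374.
Remaining = 180 × (1/2)^1.3374 = 180 × 0.39572 ≈ 71.23 μg/kg.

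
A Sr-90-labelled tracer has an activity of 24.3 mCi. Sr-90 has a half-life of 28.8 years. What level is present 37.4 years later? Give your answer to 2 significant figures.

9.9 mCi

Number of half-lives: n = 37.4/28.8 ≈ 1.2986.
Remaining = 24.3 × (1/2)^1.2986 = 24.3 × 0.40652 ≈ 9.8784 mCi.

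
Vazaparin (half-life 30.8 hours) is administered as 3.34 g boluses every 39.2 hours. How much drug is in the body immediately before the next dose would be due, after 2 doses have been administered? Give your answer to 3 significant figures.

The 2 doses were given 78.4, 39.2 hours ago.
Total = 3.34·(1/2)^(78.4/30.8) + 3.34·(1/2)^(39.2/30.8)
      = 0.57212 + 1.3823 ≈ 1.9545 g.

1.95 g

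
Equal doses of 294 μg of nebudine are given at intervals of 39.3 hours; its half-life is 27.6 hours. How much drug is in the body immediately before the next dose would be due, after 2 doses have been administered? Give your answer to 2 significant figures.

150 μg

The 2 doses were given 78.6, 39.3 hours ago.
Total = 294·(1/2)^(78.6/27.6) + 294·(1/2)^(39.3/27.6)
      = 40.838 + 109.57 ≈ 150.41 μg.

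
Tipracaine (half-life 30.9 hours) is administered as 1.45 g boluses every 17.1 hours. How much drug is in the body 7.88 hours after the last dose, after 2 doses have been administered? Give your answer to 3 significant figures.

2.04 g

The 2 doses were given 24.98, 7.88 hours ago.
Total = 1.45·(1/2)^(24.98/30.9) + 1.45·(1/2)^(7.88/30.9)
      = 0.82796 + 1.2151 ≈ 2.043 g.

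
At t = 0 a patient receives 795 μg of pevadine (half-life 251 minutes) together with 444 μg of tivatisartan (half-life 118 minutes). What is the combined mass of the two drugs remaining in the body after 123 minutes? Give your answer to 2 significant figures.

780 μg

pevadine: 795 × (1/2)^(123/251) = 795 × (1/2)^0.49004 ≈ 566.04 μg.
tivatisartan: 444 × (1/2)^(123/118) = 444 × (1/2)^1.0424 ≈ 215.57 μg.
Total = 566.04 + 215.57 ≈ 781.62 μg.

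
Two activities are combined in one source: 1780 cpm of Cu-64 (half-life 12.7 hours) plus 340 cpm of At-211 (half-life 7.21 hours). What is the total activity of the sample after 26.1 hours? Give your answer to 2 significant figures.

Cu-64: 1780 × (1/2)^(26.1/12.7) = 1780 × (1/2)^2.0551 ≈ 428.32 cpm.
At-211: 340 × (1/2)^(26.1/7.21) = 340 × (1/2)^3.62 ≈ 27.654 cpm.
Total = 428.32 + 27.654 ≈ 455.97 cpm.

460 cpm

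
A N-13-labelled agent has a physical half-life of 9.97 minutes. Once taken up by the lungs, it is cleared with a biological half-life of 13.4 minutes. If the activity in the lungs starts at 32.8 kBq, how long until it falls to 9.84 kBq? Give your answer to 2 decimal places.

9.93 minutes

1/t_eff = 1/t_phys + 1/t_biol = 1/9.97 + 1/13.4 = 0.17493 per minute.
t_eff = 9.97 × 13.4 / (9.97 + 13.4) ≈ 5.7166 minutes.
n = log₂(32.8/9.84) ≈ 1.737; t = 1.737 × 5.7166 ≈ 9.9296 minutes.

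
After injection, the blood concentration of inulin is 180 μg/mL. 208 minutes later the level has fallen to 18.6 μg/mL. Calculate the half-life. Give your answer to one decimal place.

A/A₀ = 18.6/180 ≈ 0.10333.
n = log₂(9.6774) ≈ 3.2746 half-lives elapsed in 208 minutes.
t½ = 208/3.2746 ≈ 63.519 minutes.

63.5 minutes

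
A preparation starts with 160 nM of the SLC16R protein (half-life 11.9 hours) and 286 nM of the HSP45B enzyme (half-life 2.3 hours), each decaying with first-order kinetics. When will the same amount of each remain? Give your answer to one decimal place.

Set 160·(1/2)^(t/11.9) = 286·(1/2)^(t/2.3).
Taking log₂: log₂(160/286) = t·(1/11.9 − 1/2.3).
log₂(0.55944) = -0.83794; 1/11.9 − 1/2.3 = -0.35075.
t = -0.83794 / -0.35075 ≈ 2.389 hours.

2.4 hours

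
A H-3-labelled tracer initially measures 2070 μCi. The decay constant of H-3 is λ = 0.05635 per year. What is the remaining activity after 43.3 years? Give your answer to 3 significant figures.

180 μCi

t½ = ln 2 / λ = 0.69315 / 0.05635 ≈ 12.301 years.
Number of half-lives: n = 43.3/12.301 ≈ 3.5201.
Remaining = 2070 × (1/2)^3.5201 = 2070 × 0.087165 ≈ 180.43 μCi.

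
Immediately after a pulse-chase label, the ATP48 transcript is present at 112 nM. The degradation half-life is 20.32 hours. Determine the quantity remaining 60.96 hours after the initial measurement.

Elapsed time is 3 half-lives (60.96/20.32).
Each half-life halves the amount: 112 × (1/2)^3 = 112/8 = 14 nM.

14 nM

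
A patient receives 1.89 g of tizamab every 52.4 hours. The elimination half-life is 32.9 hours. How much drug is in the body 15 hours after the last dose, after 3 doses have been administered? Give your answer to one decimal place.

The 3 doses were given 119.8, 67.4, 15 hours ago.
Total = 1.89·(1/2)^(119.8/32.9) + 1.89·(1/2)^(67.4/32.9) + 1.89·(1/2)^(15/32.9)
      = 0.15146 + 0.45684 + 1.3779 ≈ 1.9862 g.

2.0 g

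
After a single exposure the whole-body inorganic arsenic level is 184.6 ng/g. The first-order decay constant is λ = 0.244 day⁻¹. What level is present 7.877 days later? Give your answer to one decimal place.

t½ = ln 2 / λ = 0.69315 / 0.244 ≈ 2.8408 days.
Number of half-lives: n = 7.877/2.8408 ≈ 2.7728.
Remaining = 184.6 × (1/2)^2.7728 = 184.6 × 0.14632 ≈ 27.01 ng/g.

27.0 ng/g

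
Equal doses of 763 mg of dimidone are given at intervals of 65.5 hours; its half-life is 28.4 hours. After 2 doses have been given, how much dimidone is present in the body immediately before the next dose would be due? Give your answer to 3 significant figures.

The 2 doses were given 131, 65.5 hours ago.
Total = 763·(1/2)^(131/28.4) + 763·(1/2)^(65.5/28.4)
      = 31.187 + 154.26 ≈ 185.44 mg.

185 mg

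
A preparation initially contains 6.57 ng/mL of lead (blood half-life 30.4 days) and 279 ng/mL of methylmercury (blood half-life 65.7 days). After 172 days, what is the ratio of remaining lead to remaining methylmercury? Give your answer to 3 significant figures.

lead: 6.57 × (1/2)^(172/30.4) = 6.57 × (1/2)^5.6579 ≈ 0.13013 ng/mL.
methylmercury: 279 × (1/2)^(172/65.7) = 279 × (1/2)^2.618 ≈ 45.449 ng/mL.
Ratio ≈ 0.13013 / 45.449 ≈ 0.0028632.

0.00286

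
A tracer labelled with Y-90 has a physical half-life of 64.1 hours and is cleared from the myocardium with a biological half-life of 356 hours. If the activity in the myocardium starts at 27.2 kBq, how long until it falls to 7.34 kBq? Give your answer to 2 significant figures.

1/t_eff = 1/t_phys + 1/t_biol = 1/64.1 + 1/356 = 0.01841 per hour.
t_eff = 64.1 × 356 / (64.1 + 356) ≈ 54.319 hours.
n = log₂(27.2/7.34) ≈ 1.8898; t = 1.8898 × 54.319 ≈ 102.65 hours.

100 hours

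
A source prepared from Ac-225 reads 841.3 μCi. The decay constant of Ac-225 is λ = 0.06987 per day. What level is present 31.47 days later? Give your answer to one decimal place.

t½ = ln 2 / λ = 0.69315 / 0.06987 ≈ 9.9205 days.
Number of half-lives: n = 31.47/9.9205 ≈ 3.1722.
Remaining = 841.3 × (1/2)^3.1722 = 841.3 × 0.11094 ≈ 93.33 μCi.

93.3 μCi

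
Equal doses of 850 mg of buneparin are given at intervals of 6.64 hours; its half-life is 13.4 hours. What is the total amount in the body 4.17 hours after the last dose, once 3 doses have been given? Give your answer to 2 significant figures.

1500 mg

The 3 doses were given 17.45, 10.81, 4.17 hours ago.
Total = 850·(1/2)^(17.45/13.4) + 850·(1/2)^(10.81/13.4) + 850·(1/2)^(4.17/13.4)
      = 344.67 + 485.93 + 685.08 ≈ 1515.7 mg.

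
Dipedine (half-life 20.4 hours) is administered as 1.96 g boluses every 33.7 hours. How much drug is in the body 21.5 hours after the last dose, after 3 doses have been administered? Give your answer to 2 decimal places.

1.34 g

The 3 doses were given 88.9, 55.2, 21.5 hours ago.
Total = 1.96·(1/2)^(88.9/20.4) + 1.96·(1/2)^(55.2/20.4) + 1.96·(1/2)^(21.5/20.4)
      = 0.09559 + 0.3004 + 0.94405 ≈ 1.34 g.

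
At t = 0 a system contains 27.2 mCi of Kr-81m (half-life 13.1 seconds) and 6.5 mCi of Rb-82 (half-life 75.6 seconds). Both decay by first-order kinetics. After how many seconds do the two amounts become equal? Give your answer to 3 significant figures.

Set 27.2·(1/2)^(t/13.1) = 6.5·(1/2)^(t/75.6).
Taking log₂: log₂(27.2/6.5) = t·(1/13.1 − 1/75.6).
log₂(4.1846) = 2.0651; 1/13.1 − 1/75.6 = 0.063108.
t = 2.0651 / 0.063108 ≈ 32.723 seconds.

32.7 seconds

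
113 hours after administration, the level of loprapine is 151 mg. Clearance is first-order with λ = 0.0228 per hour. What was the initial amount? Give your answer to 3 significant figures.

t½ = ln 2 / λ = 0.69315 / 0.0228 ≈ 30.401 hours.
Number of half-lives elapsed: n = 113/30.401 ≈ 3.717.
A₀ = A × 2^n = 151 × 2^3.717 = 151 × 13.15 ≈ 1985.6 mg.

1990 mg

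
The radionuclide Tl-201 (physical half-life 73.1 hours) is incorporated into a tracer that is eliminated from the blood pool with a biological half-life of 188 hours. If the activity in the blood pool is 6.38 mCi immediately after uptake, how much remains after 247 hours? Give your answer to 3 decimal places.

1/t_eff = 1/t_phys + 1/t_biol = 1/73.1 + 1/188 = 0.018999 per hour.
t_eff = 73.1 × 188 / (73.1 + 188) ≈ 52.634 hours.
Remaining = 6.38 × (1/2)^(247/52.634) = 6.38 × (1/2)^4.6928 ≈ 0.24669 mCi.

0.247 mCi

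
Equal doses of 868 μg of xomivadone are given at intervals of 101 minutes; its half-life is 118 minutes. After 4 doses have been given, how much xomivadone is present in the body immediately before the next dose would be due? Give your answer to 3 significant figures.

The 4 doses were given 404, 303, 202, 101 minutes ago.
Total = 868·(1/2)^(404/118) + 868·(1/2)^(303/118) + 868·(1/2)^(202/118) + 868·(1/2)^(101/118)
      = 80.886 + 146.4 + 264.97 + 479.58 ≈ 971.83 μg.

972 μg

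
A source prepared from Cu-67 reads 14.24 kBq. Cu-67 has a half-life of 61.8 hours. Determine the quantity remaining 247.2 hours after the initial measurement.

0.89 kBq

Elapsed time is 4 half-lives (247.2/61.8).
Each half-life halves the amount: 14.24 × (1/2)^4 = 14.24/16 = 0.89 kBq.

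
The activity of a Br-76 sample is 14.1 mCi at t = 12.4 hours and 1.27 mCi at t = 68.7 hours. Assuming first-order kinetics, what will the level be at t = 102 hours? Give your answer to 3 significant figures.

Over Δt = 68.7 − 12.4 = 56.3 hours, the level fell by a factor of 14.1/1.27 ≈ 11.102.
n = log₂(11.102) ≈ 3.4728 half-lives, so t½ = 56.3/3.4728 ≈ 16.212 hours.
From t = 68.7 to t = 102: 1.27 × (1/2)^((102−68.7)/16.212) ≈ 0.30582 mCi.

0.306 mCi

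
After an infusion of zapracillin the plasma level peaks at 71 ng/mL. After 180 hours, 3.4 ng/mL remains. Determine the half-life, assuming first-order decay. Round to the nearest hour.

41 hours

A/A₀ = 3.4/71 ≈ 0.047887.
n = log₂(20.882) ≈ 4.3842 half-lives elapsed in 180 hours.
t½ = 180/4.3842 ≈ 41.056 hours.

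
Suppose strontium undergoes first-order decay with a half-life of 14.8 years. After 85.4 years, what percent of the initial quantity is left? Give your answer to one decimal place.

n = 85.4/14.8 ≈ 5.7703 half-lives.
Fraction remaining = (1/2)^5.7703 ≈ 0.018322, i.e. 1.8322%.

1.8%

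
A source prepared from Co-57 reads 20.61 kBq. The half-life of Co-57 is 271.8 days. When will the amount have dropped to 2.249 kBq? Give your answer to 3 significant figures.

869 days

Fraction remaining = 2.249/20.61 ≈ 0.10912.
n = log₂(20.61/2.249) = ln(9.1641)/ln 2 ≈ 3.196 half-lives.
t = n × t½ = 3.196 × 271.8 ≈ 868.67 days.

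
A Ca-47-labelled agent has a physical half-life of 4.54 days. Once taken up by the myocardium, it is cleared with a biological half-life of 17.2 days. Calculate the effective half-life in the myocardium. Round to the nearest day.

1/t_eff = 1/t_phys + 1/t_biol = 1/4.54 + 1/17.2 = 0.2784 per day.
t_eff = 4.54 × 17.2 / (4.54 + 17.2) ≈ 3.5919 days.

4 days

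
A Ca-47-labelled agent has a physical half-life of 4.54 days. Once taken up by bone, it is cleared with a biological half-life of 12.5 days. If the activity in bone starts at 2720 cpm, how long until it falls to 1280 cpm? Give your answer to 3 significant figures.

3.62 days

1/t_eff = 1/t_phys + 1/t_biol = 1/4.54 + 1/12.5 = 0.30026 per day.
t_eff = 4.54 × 12.5 / (4.54 + 12.5) ≈ 3.3304 days.
n = log₂(2720/1280) ≈ 1.0875; t = 1.0875 × 3.3304 ≈ 3.6217 days.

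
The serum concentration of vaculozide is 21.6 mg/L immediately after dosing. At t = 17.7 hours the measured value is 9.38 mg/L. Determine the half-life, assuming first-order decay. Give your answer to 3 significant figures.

14.7 hours

A/A₀ = 9.38/21.6 ≈ 0.43426.
n = log₂(2.3028) ≈ 1.2034 half-lives elapsed in 17.7 hours.
t½ = 17.7/1.2034 ≈ 14.709 hours.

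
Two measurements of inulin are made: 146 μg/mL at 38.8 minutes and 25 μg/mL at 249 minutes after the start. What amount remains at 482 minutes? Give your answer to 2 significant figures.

3.5 μg/mL

Over Δt = 249 − 38.8 = 210.2 minutes, the level fell by a factor of 146/25 ≈ 5.84.
n = log₂(5.84) ≈ 2.546 half-lives, so t½ = 210.2/2.546 ≈ 82.562 minutes.
From t = 249 to t = 482: 25 × (1/2)^((482−249)/82.562) ≈ 3.5351 μg/mL.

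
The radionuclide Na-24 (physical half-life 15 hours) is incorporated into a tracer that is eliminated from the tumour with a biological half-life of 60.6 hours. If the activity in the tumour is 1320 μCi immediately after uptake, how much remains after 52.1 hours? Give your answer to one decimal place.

1/t_eff = 1/t_phys + 1/t_biol = 1/15 + 1/60.6 = 0.083168 per hour.
t_eff = 15 × 60.6 / (15 + 60.6) ≈ 12.024 hours.
Remaining = 1320 × (1/2)^(52.1/12.024) = 1320 × (1/2)^4.3331 ≈ 65.492 μCi.

65.5 μCi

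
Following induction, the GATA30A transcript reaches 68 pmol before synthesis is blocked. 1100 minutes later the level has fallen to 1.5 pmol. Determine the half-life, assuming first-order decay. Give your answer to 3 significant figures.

200 minutes

A/A₀ = 1.5/68 ≈ 0.022059.
n = log₂(45.333) ≈ 5.5025 half-lives elapsed in 1100 minutes.
t½ = 1100/5.5025 ≈ 199.91 minutes.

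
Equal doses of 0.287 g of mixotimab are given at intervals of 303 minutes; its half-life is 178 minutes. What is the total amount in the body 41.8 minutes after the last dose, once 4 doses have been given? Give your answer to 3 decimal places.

0.349 g

The 4 doses were given 950.8, 647.8, 344.8, 41.8 minutes ago.
Total = 0.287·(1/2)^(950.8/178) + 0.287·(1/2)^(647.8/178) + 0.287·(1/2)^(344.8/178) + 0.287·(1/2)^(41.8/178)
      = 0.007078 + 0.023032 + 0.074949 + 0.24389 ≈ 0.34895 g.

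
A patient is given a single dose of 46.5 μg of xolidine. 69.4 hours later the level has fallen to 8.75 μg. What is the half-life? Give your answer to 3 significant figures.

A/A₀ = 8.75/46.5 ≈ 0.18817.
n = log₂(5.3143) ≈ 2.4099 half-lives elapsed in 69.4 hours.
t½ = 69.4/2.4099 ≈ 28.798 hours.

28.8 hours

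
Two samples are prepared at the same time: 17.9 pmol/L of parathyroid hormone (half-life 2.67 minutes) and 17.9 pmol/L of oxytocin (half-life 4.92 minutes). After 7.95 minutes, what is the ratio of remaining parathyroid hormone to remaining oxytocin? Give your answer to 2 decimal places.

0.39

parathyroid hormone: 17.9 × (1/2)^(7.95/2.67) = 17.9 × (1/2)^2.9775 ≈ 2.2726 pmol/L.
oxytocin: 17.9 × (1/2)^(7.95/4.92) = 17.9 × (1/2)^1.6159 ≈ 5.8403 pmol/L.
Ratio ≈ 2.2726 / 5.8403 ≈ 0.38913.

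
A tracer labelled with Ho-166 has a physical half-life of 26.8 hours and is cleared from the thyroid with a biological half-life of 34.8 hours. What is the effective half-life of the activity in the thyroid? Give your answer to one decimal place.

15.1 hours

1/t_eff = 1/t_phys + 1/t_biol = 1/26.8 + 1/34.8 = 0.066049 per hour.
t_eff = 26.8 × 34.8 / (26.8 + 34.8) ≈ 15.14 hours.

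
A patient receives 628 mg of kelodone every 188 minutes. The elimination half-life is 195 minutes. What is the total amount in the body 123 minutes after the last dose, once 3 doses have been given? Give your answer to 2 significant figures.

The 3 doses were given 499, 311, 123 minutes ago.
Total = 628·(1/2)^(499/195) + 628·(1/2)^(311/195) + 628·(1/2)^(123/195)
      = 106.57 + 207.9 + 405.58 ≈ 720.05 mg.

720 mg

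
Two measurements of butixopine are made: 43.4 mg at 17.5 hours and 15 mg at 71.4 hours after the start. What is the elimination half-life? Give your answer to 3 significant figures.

Over Δt = 71.4 − 17.5 = 53.9 hours, the level fell by a factor of 43.4/15 ≈ 2.8933.
n = log₂(2.8933) ≈ 1.5327 half-lives, so t½ = 53.9/1.5327 ≈ 35.166 hours.

35.2 hours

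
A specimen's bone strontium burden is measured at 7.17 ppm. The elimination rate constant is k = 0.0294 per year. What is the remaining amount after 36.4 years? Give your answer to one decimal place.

2.5 ppm

t½ = ln 2 / k = 0.69315 / 0.0294 ≈ 23.576 years.
Number of half-lives: n = 36.4/23.576 ≈ 1.5439.
Remaining = 7.17 × (1/2)^1.5439 = 7.17 × 0.34295 ≈ 2.459 ppm.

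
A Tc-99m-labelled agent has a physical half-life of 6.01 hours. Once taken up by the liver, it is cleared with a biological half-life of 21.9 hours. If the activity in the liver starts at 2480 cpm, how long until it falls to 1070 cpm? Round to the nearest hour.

1/t_eff = 1/t_phys + 1/t_biol = 1/6.01 + 1/21.9 = 0.21205 per hour.
t_eff = 6.01 × 21.9 / (6.01 + 21.9) ≈ 4.7158 hours.
n = log₂(2480/1070) ≈ 1.2127; t = 1.2127 × 4.7158 ≈ 5.719 hours.

6 hours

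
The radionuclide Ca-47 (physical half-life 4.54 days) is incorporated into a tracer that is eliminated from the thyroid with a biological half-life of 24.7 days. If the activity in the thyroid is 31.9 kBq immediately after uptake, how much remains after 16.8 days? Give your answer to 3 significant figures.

1/t_eff = 1/t_phys + 1/t_biol = 1/4.54 + 1/24.7 = 0.26075 per day.
t_eff = 4.54 × 24.7 / (4.54 + 24.7) ≈ 3.8351 days.
Remaining = 31.9 × (1/2)^(16.8/3.8351) = 31.9 × (1/2)^4.3806 ≈ 1.5314 kBq.

1.53 kBq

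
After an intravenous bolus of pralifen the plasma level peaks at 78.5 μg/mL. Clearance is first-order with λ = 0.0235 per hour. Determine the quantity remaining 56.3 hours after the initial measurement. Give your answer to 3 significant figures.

20.9 μg/mL

t½ = ln 2 / λ = 0.69315 / 0.0235 ≈ 29.496 hours.
Number of half-lives: n = 56.3/29.496 ≈ 1.9088.
Remaining = 78.5 × (1/2)^1.9088 = 78.5 × 0.26632 ≈ 20.906 μg/mL.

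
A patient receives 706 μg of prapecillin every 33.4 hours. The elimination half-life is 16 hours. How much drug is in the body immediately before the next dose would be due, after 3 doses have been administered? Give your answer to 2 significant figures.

The 3 doses were given 100.2, 66.8, 33.4 hours ago.
Total = 706·(1/2)^(100.2/16) + 706·(1/2)^(66.8/16) + 706·(1/2)^(33.4/16)
      = 9.1961 + 39.084 + 166.11 ≈ 214.39 μg.

210 μg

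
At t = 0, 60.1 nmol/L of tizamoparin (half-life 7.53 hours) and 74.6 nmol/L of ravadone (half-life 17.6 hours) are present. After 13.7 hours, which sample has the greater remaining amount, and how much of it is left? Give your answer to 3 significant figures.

ravadone, 43.5 nmol/L

tizamoparin: 60.1 × (1/2)^1.8194 ≈ 17.029 nmol/L.
ravadone: 74.6 × (1/2)^0.77841 ≈ 43.492 nmol/L.
Ravadone has more remaining, at ≈ 43.492 nmol/L.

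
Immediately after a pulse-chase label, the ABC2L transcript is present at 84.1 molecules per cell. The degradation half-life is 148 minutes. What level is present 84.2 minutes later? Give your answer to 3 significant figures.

Number of half-lives: n = 84.2/148 ≈ 0.56892.
Remaining = 84.1 × (1/2)^0.56892 = 84.1 × 0.67412 ≈ 56.694 molecules per cell.

56.7 molecules per cell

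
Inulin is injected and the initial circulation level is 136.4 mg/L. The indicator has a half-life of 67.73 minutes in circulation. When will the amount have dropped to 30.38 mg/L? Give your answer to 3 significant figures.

Fraction remaining = 30.38/136.4 ≈ 0.22273.
n = log₂(136.4/30.38) = ln(4.4898)/ln 2 ≈ 2.1666 half-lives.
t = n × t½ = 2.1666 × 67.73 ≈ 146.75 minutes.

147 minutes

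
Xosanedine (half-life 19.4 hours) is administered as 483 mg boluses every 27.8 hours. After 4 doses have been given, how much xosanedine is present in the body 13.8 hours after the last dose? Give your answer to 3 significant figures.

The 4 doses were given 97.2, 69.4, 41.6, 13.8 hours ago.
Total = 483·(1/2)^(97.2/19.4) + 483·(1/2)^(69.4/19.4) + 483·(1/2)^(41.6/19.4) + 483·(1/2)^(13.8/19.4)
      = 14.986 + 40.464 + 109.25 + 294.99 ≈ 459.7 mg.

460 mg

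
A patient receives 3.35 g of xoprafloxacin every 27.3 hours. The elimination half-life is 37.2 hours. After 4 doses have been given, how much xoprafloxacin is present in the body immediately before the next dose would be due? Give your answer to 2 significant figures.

The 4 doses were given 109.2, 81.9, 54.6, 27.3 hours ago.
Total = 3.35·(1/2)^(109.2/37.2) + 3.35·(1/2)^(81.9/37.2) + 3.35·(1/2)^(54.6/37.2) + 3.35·(1/2)^(27.3/37.2)
      = 0.4379 + 0.72827 + 1.2112 + 2.0143 ≈ 4.3917 g.

4.4 g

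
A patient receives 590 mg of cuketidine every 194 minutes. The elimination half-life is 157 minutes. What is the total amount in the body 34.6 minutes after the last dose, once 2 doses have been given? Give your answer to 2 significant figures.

720 mg

The 2 doses were given 228.6, 34.6 minutes ago.
Total = 590·(1/2)^(228.6/157) + 590·(1/2)^(34.6/157)
      = 215.05 + 506.42 ≈ 721.47 mg.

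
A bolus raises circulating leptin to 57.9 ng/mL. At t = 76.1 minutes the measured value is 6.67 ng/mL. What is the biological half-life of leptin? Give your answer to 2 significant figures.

24 minutes

A/A₀ = 6.67/57.9 ≈ 0.1152.
n = log₂(8.6807) ≈ 3.1178 half-lives elapsed in 76.1 minutes.
t½ = 76.1/3.1178 ≈ 24.408 minutes.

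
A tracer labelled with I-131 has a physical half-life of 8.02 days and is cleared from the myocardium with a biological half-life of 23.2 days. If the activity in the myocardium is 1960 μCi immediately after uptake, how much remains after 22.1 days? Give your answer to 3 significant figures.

1/t_eff = 1/t_phys + 1/t_biol = 1/8.02 + 1/23.2 = 0.16779 per day.
t_eff = 8.02 × 23.2 / (8.02 + 23.2) ≈ 5.9598 days.
Remaining = 1960 × (1/2)^(22.1/5.9598) = 1960 × (1/2)^3.7082 ≈ 149.96 μCi.

150 μCi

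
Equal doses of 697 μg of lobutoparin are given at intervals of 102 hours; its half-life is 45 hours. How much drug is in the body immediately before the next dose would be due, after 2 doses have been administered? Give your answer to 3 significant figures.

The 2 doses were given 204, 102 hours ago.
Total = 697·(1/2)^(204/45) + 697·(1/2)^(102/45)
      = 30.1 + 144.84 ≈ 174.94 μg.

175 μg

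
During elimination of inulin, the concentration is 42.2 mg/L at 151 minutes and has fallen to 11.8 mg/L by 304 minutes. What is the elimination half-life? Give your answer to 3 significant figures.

Over Δt = 304 − 151 = 153 minutes, the level fell by a factor of 42.2/11.8 ≈ 3.5763.
n = log₂(3.5763) ≈ 1.8385 half-lives, so t½ = 153/1.8385 ≈ 83.222 minutes.

83.2 minutes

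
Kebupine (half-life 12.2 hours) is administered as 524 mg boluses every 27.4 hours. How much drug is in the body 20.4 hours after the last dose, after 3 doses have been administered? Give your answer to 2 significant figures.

The 3 doses were given 75.2, 47.8, 20.4 hours ago.
Total = 524·(1/2)^(75.2/12.2) + 524·(1/2)^(47.8/12.2) + 524·(1/2)^(20.4/12.2)
      = 7.3081 + 34.665 + 164.43 ≈ 206.4 mg.

210 mg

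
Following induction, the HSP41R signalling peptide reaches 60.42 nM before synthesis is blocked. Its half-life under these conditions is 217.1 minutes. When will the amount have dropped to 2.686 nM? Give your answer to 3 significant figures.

975 minutes

Fraction remaining = 2.686/60.42 ≈ 0.044455.
n = log₂(60.42/2.686) = ln(22.494)/ln 2 ≈ 4.4915 half-lives.
t = n × t½ = 4.4915 × 217.1 ≈ 975.1 minutes.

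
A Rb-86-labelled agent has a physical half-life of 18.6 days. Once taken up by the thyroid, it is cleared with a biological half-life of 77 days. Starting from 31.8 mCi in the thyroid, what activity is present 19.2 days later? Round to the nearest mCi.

1/t_eff = 1/t_phys + 1/t_biol = 1/18.6 + 1/77 = 0.06675 per day.
t_eff = 18.6 × 77 / (18.6 + 77) ≈ 14.981 days.
Remaining = 31.8 × (1/2)^(19.2/14.981) = 31.8 × (1/2)^1.2816 ≈ 13.081 mCi.

13 mCi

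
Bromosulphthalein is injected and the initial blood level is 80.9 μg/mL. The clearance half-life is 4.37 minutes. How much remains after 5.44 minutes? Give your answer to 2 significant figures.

34 μg/mL

Number of half-lives: n = 5.44/4.37 ≈ 1.2449.
Remaining = 80.9 × (1/2)^1.2449 = 80.9 × 0.42195 ≈ 34.136 μg/mL.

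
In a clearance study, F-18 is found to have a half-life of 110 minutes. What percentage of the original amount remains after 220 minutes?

25%

n = 220/110 ≈ 2 half-lives.
Fraction remaining = (1/2)^2 ≈ 0.25, i.e. 25%.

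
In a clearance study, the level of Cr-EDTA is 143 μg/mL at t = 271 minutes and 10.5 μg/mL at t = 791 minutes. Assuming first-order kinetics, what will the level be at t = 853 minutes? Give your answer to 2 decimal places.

Over Δt = 791 − 271 = 520 minutes, the level fell by a factor of 143/10.5 ≈ 13.619.
n = log₂(13.619) ≈ 3.7676 half-lives, so t½ = 520/3.7676 ≈ 138.02 minutes.
From t = 791 to t = 853: 10.5 × (1/2)^((853−791)/138.02) ≈ 7.6907 μg/mL.

7.69 μg/mL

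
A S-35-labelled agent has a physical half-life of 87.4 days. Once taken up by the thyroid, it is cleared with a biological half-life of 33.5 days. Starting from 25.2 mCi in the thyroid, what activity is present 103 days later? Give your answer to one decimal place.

1.3 mCi

1/t_eff = 1/t_phys + 1/t_biol = 1/87.4 + 1/33.5 = 0.041292 per day.
t_eff = 87.4 × 33.5 / (87.4 + 33.5) ≈ 24.218 days.
Remaining = 25.2 × (1/2)^(103/24.218) = 25.2 × (1/2)^4.2531 ≈ 1.3216 mCi.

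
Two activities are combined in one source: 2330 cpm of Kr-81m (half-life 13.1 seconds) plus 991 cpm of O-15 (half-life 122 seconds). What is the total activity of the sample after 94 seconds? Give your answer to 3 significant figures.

Kr-81m: 2330 × (1/2)^(94/13.1) = 2330 × (1/2)^7.1756 ≈ 16.117 cpm.
O-15: 991 × (1/2)^(94/122) = 991 × (1/2)^0.77049 ≈ 580.94 cpm.
Total = 16.117 + 580.94 ≈ 597.06 cpm.

597 cpm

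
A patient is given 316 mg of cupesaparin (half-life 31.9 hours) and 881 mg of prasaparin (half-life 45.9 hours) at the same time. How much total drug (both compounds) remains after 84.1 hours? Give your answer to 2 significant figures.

300 mg

cupesaparin: 316 × (1/2)^(84.1/31.9) = 316 × (1/2)^2.6364 ≈ 50.823 mg.
prasaparin: 881 × (1/2)^(84.1/45.9) = 881 × (1/2)^1.8322 ≈ 247.41 mg.
Total = 50.823 + 247.41 ≈ 298.23 mg.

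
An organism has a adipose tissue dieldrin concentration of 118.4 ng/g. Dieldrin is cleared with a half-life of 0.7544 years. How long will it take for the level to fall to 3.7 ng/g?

3.772 years

3.7/118.4 = 1/32, so 5 half-lives have elapsed.
t = 5 × 0.7544 = 3.772 years.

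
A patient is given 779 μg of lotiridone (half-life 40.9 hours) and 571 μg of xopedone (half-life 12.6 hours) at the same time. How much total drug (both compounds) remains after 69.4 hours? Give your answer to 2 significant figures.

lotiridone: 779 × (1/2)^(69.4/40.9) = 779 × (1/2)^1.6968 ≈ 240.29 μg.
xopedone: 571 × (1/2)^(69.4/12.6) = 571 × (1/2)^5.5079 ≈ 12.548 μg.
Total = 240.29 + 12.548 ≈ 252.84 μg.

250 μg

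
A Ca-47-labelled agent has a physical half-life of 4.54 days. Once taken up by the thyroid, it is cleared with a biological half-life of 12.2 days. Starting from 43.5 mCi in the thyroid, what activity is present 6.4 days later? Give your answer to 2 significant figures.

1/t_eff = 1/t_phys + 1/t_biol = 1/4.54 + 1/12.2 = 0.30223 per day.
t_eff = 4.54 × 12.2 / (4.54 + 12.2) ≈ 3.3087 days.
Remaining = 43.5 × (1/2)^(6.4/3.3087) = 43.5 × (1/2)^1.9343 ≈ 11.382 mCi.

11 mCi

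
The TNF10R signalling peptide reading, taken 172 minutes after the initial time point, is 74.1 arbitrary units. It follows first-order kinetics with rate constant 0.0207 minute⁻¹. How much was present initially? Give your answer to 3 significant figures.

t½ = ln 2 / k = 0.69315 / 0.0207 ≈ 33.485 minutes.
Number of half-lives elapsed: n = 172/33.485 ≈ 5.1366.
A₀ = A × 2^n = 74.1 × 2^5.1366 = 74.1 × 35.177 ≈ 2606.6 arbitrary units.

2610 arbitrary units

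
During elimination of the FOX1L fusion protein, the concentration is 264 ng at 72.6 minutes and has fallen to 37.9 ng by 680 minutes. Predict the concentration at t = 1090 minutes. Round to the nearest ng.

Over Δt = 680 − 72.6 = 607.4 minutes, the level fell by a factor of 264/37.9 ≈ 6.9657.
n = log₂(6.9657) ≈ 2.8003 half-lives, so t½ = 607.4/2.8003 ≈ 216.91 minutes.
From t = 680 to t = 1090: 37.9 × (1/2)^((1090−680)/216.91) ≈ 10.224 ng.

10 ng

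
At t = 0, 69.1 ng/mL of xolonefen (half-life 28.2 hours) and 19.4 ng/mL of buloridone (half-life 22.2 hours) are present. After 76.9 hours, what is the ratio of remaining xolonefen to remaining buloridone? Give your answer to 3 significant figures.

xolonefen: 69.1 × (1/2)^(76.9/28.2) = 69.1 × (1/2)^2.727 ≈ 10.437 ng/mL.
buloridone: 19.4 × (1/2)^(76.9/22.2) = 19.4 × (1/2)^3.464 ≈ 1.7581 ng/mL.
Ratio ≈ 10.437 / 1.7581 ≈ 5.9366.

5.94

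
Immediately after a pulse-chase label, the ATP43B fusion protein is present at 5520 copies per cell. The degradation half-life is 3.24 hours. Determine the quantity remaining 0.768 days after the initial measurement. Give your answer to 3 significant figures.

Convert the elapsed time: 0.768 days = 18.432 hours.
Number of half-lives: n = 18.432/3.24 ≈ 5.6889.
Remaining = 5520 × (1/2)^5.6889 = 5520 × 0.019385 ≈ 107.01 copies per cell.

107 copies per cell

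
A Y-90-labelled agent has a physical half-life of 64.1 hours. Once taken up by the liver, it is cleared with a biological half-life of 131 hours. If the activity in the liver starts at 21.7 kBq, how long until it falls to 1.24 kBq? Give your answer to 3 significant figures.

178 hours

1/t_eff = 1/t_phys + 1/t_biol = 1/64.1 + 1/131 = 0.023234 per hour.
t_eff = 64.1 × 131 / (64.1 + 131) ≈ 43.04 hours.
n = log₂(21.7/1.24) ≈ 4.1293; t = 4.1293 × 43.04 ≈ 177.72 hours.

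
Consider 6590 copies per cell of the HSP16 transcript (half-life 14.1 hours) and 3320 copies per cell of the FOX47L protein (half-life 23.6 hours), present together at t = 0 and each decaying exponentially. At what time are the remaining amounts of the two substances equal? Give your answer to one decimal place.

34.6 hours

Set 6590·(1/2)^(t/14.1) = 3320·(1/2)^(t/23.6).
Taking log₂: log₂(6590/3320) = t·(1/14.1 − 1/23.6).
log₂(1.9849) = 0.9891; 1/14.1 − 1/23.6 = 0.028549.
t = 0.9891 / 0.028549 ≈ 34.645 hours.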